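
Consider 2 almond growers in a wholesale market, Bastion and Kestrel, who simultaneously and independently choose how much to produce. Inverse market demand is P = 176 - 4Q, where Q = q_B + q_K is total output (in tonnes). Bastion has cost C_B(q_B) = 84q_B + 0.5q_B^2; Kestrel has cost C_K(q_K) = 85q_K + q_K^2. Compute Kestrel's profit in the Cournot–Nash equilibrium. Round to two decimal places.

185.72

Bastion's profit: π_B = (176 - 4Q)q_B - (84q_B + (1/2)q_B²). Setting ∂π_B/∂q_B = 0: 92 - 9q_B - 4(q_K) = 0.
Kestrel's profit: π_K = (176 - 4Q)q_K - (85q_K + q_K²). Setting ∂π_K/∂q_K = 0: 91 - 10q_K - 4(q_B) = 0.
So q_B = (92 - 4q_K)/9 and q_K = (91 - 4q_B)/10.
Substituting one into the other gives q_B = 278/37 and q_K = 451/74.
Price P = 176 - 4·(1007/74) = 121.5676.
Kestrel's profit: 121.5676·(451/74) - 85·(451/74) - (451/74)² = 185.7204.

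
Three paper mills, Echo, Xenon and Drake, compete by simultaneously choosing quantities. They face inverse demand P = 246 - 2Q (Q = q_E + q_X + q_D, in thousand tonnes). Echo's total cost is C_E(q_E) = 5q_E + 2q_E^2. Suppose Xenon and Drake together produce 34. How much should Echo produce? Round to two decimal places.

21.63

With rivals' combined output fixed at 34, Echo's profit is π_E = (246 - 2·34 - 2q_E)q_E - (5q_E + 2q_E²) = (178 - 2q_E)q_E - (5q_E + 2q_E²).
∂π_E/∂q_E = 173 - 8q_E = 0, so q_E = 173/8.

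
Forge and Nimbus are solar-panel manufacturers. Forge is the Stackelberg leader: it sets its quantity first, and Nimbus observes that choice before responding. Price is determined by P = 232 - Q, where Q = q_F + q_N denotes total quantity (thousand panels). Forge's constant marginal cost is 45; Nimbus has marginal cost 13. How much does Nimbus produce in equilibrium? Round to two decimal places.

70.75

The follower Nimbus best-responds to any q_F: π_N = (232 - Q)q_N - 13q_N.
Setting the follower's marginal profit to zero, 219 - q_F - 2q_N = 0, i.e. q_N = (219 - q_F)/2.
Forge substitutes q_N(q_F) into its own profit: π_F = q_F(232 - q_F - (219 - q_F)/2) - 45q_F = (245/2 - (1/2)q_F)q_F - 45q_F.
Maximising: ∂π_F/∂q_F = 155/2 - q_F = 0, giving q_F = 155/2.
Then q_N = (219 - 155/2)/2 = 283/4.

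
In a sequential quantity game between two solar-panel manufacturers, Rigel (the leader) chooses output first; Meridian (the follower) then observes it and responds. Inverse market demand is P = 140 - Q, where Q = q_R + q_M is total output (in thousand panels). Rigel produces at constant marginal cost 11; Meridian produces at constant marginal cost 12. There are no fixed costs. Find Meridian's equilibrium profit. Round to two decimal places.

992.25

Solve by backward induction. Given q_R, the follower Meridian maximises π_M = (140 - q_R - q_M)q_M - 12q_M.
Follower FOC: 128 - q_R - 2q_M = 0, so q_M(q_R) = (128 - q_R)/2.
The leader anticipates this reaction. Substituting into P = 140 - Q gives P = 76 - (1/2)q_R, so π_R = (76 - (1/2)q_R)q_R - 11q_R.
Leader FOC: 65 - q_R = 0, so q_R = 65.
Then q_M = (128 - 65)/2 = 63/2.
Price P = 140 - 193/2 = 87/2.
Meridian's profit: (87/2 - 12)·(63/2) = 992.2500.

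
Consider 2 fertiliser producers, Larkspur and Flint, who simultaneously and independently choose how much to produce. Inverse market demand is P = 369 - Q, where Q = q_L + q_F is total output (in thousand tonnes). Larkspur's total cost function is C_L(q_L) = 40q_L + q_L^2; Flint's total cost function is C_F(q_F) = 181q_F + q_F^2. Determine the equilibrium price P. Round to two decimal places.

Larkspur's profit: π_L = (369 - Q)q_L - (40q_L + q_L²). Setting ∂π_L/∂q_L = 0: 329 - 4q_L - (q_F) = 0.
Flint's profit: π_F = (369 - Q)q_F - (181q_F + q_F²). Setting ∂π_F/∂q_F = 0: 188 - 4q_F - (q_L) = 0.
Best responses: q_L = (329 - q_F)/4, q_F = (188 - q_L)/4.
Solving the pair: q_L = 376/5, q_F = 141/5.
Total output Q = 517/5, so price P = 369 - 517/5 = 1328/5.

265.60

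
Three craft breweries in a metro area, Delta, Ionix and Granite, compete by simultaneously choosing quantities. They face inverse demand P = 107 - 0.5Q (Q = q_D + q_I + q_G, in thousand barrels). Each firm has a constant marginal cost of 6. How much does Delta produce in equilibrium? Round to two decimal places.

50.50

A representative firm's profit is π_i = q_i(107 - 0.5Q) - 6q_i.
First-order condition (treating rivals' output as given): 101 - q_i - (1/2)·Σ_{j≠i} q_j = 0.
By symmetry each firm produces the same amount; substituting Σ_{j≠i} q_j = 2q_i yields q_i = 101/2.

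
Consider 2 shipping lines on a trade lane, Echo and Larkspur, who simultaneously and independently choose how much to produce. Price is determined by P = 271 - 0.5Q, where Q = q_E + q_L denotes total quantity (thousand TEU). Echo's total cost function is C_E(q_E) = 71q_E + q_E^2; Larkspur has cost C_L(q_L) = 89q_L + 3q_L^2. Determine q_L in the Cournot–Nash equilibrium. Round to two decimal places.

Echo's profit: π_E = (271 - 0.5Q)q_E - (71q_E + q_E²). Setting ∂π_E/∂q_E = 0: 200 - 3q_E - (1/2)(q_L) = 0.
Larkspur's first-order condition: 182 - 7q_L - (1/2)(q_E) = 0.
Best responses: q_E = (200 - (1/2)q_L)/3, q_L = (182 - (1/2)q_E)/7.
Solving the pair: q_E = 63.0843, q_L = 1784/83.

21.49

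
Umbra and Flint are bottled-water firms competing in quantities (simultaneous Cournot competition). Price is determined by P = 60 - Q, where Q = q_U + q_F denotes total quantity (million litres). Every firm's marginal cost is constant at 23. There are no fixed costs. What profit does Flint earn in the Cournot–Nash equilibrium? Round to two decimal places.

152.11

Each firm earns π_i = (60 - Q)q_i - 23q_i.
Setting ∂π_i/∂q_i = 0 with rivals' quantities fixed: 37 - 2q_i - q_j = 0.
With identical firms every q_j equals q_i, so q_j = q_i and 37 = 3q_i, giving q_i = 37/3.
Price P = 60 - 74/3 = 106/3.
Flint's profit: (106/3 - 23)·(37/3) = 1369/9.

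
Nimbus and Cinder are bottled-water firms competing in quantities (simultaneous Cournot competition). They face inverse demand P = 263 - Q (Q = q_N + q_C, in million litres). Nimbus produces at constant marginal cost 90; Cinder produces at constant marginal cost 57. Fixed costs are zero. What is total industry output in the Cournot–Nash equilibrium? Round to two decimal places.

Nimbus's profit: π_N = (263 - Q)q_N - (90q_N). Setting ∂π_N/∂q_N = 0: 173 - 2q_N - (q_C) = 0.
Cinder's first-order condition: 206 - 2q_C - (q_N) = 0.
So q_N = (173 - q_C)/2 and q_C = (206 - q_N)/2.
Substituting one into the other gives q_N = 140/3 and q_C = 239/3.
Total output Q = 140/3 + 239/3 = 379/3.

126.33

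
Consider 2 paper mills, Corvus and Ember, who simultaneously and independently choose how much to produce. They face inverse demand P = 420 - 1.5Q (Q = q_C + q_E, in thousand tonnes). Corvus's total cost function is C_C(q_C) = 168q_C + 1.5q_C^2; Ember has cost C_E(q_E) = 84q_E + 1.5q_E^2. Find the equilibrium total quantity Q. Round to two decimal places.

78.40

Corvus's profit: π_C = (420 - 1.5Q)q_C - (168q_C + (3/2)q_C²). Setting ∂π_C/∂q_C = 0: 252 - 6q_C - (3/2)(q_E) = 0.
Ember's profit: π_E = (420 - 1.5Q)q_E - (84q_E + (3/2)q_E²). Setting ∂π_E/∂q_E = 0: 336 - 6q_E - (3/2)(q_C) = 0.
So q_C = (252 - (3/2)q_E)/6 and q_E = (336 - (3/2)q_C)/6.
Solving the pair: q_C = 448/15, q_E = 728/15.
Total output Q = 448/15 + 728/15 = 392/5.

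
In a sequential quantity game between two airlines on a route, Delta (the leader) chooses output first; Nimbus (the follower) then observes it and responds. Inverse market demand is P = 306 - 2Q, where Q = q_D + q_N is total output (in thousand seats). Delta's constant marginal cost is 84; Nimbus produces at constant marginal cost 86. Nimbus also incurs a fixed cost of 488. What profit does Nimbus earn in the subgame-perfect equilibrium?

The follower Nimbus best-responds to any q_D: π_N = (306 - 2Q)q_N - 86q_N.
∂π_N/∂q_N = 220 - 2q_D - 4q_N = 0 gives the reaction function q_N = (220 - 2q_D)/4.
Delta substitutes q_N(q_D) into its own profit: π_D = q_D(306 - 2q_D - (220 - 2q_D)/2) - 84q_D = (196 - q_D)q_D - 84q_D.
The leader's first-order condition 112 - 2q_D = 0 yields q_D = 56.
Then q_N = (220 - 2·56)/4 = 27.
Price P = 306 - 2·83 = 140.
Nimbus's profit: (140 - 86)·27 - 488 = 970.

970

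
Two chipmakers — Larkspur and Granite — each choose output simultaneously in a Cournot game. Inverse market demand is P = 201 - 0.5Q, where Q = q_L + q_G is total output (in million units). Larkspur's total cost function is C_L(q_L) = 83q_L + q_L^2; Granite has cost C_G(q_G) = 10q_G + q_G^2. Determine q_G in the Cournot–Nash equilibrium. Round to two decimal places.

58.74

Larkspur's profit: π_L = (201 - 0.5Q)q_L - (83q_L + q_L²). Setting ∂π_L/∂q_L = 0: 118 - 3q_L - (1/2)(q_G) = 0.
Granite's profit: π_G = (201 - 0.5Q)q_G - (10q_G + q_G²). Setting ∂π_G/∂q_G = 0: 191 - 3q_G - (1/2)(q_L) = 0.
Rearranging gives the reaction functions q_L = (118 - (1/2)q_G)/3 and q_G = (191 - (1/2)q_L)/3.
Solving the pair: q_L = 1034/35, q_G = 58.7429.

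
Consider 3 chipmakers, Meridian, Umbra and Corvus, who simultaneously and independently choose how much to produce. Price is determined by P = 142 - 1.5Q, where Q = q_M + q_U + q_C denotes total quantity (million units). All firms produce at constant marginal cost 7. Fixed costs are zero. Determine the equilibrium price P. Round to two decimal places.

Each firm earns π_i = (142 - 1.5Q)q_i - 7q_i.
First-order condition (treating rivals' output as given): 135 - 3q_i - (3/2)·Σ_{j≠i} q_j = 0.
By symmetry each firm produces the same amount; substituting Σ_{j≠i} q_j = 2q_i yields q_i = 135/6 = 45/2.
Total output Q = 135/2, so price P = 142 - (3/2)·(135/2) = 163/4.

40.75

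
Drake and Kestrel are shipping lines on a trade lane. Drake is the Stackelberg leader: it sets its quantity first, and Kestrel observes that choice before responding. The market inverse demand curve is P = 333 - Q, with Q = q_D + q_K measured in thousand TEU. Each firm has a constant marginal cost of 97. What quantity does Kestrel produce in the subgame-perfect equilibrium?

59

The follower Kestrel best-responds to any q_D: π_K = (333 - Q)q_K - 97q_K.
∂π_K/∂q_K = 236 - q_D - 2q_K = 0 gives the reaction function q_K = (236 - q_D)/2.
Drake substitutes q_K(q_D) into its own profit: π_D = q_D(333 - q_D - (236 - q_D)/2) - 97q_D = (215 - (1/2)q_D)q_D - 97q_D.
Maximising: ∂π_D/∂q_D = 118 - q_D = 0, giving q_D = 118.
Then q_K = (236 - 118)/2 = 59.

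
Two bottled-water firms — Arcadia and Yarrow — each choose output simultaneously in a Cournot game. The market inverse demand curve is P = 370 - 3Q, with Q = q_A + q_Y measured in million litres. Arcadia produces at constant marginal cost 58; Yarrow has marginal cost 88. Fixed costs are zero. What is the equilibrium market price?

Arcadia's profit: π_A = (370 - 3Q)q_A - (58q_A). Setting ∂π_A/∂q_A = 0: 312 - 6q_A - 3(q_Y) = 0.
Yarrow's profit: π_Y = (370 - 3Q)q_Y - (88q_Y). Setting ∂π_Y/∂q_Y = 0: 282 - 6q_Y - 3(q_A) = 0.
So q_A = (312 - 3q_Y)/6 and q_Y = (282 - 3q_A)/6.
Solving the pair: q_A = 38, q_Y = 28.
Total output Q = 66, so price P = 370 - 3·66 = 172.

172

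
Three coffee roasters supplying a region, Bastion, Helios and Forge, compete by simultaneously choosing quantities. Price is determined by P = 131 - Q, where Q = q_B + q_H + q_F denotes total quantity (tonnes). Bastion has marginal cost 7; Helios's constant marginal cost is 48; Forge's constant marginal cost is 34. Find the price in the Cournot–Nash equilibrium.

Bastion's profit: π_B = (131 - Q)q_B - (7q_B). Setting ∂π_B/∂q_B = 0: 124 - 2q_B - (q_H + q_F) = 0.
Helios's first-order condition: 83 - 2q_H - (q_B + q_F) = 0.
Forge's first-order condition: 97 - 2q_F - (q_B + q_H) = 0.
Adding the 3 first-order conditions: 304 − 4Q = 0, so Q = 76.
Back-substituting: q_B = (124 − 76) = 48, q_H = (83 − 76) = 7, q_F = (97 − 76) = 21.
Total output Q = 76, so price P = 131 - 76 = 55.

55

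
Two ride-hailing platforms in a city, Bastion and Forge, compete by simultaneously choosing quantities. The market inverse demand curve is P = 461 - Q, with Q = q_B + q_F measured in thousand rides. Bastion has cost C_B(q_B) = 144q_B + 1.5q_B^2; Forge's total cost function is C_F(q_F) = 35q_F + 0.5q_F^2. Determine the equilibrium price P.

294

Bastion's profit: π_B = (461 - Q)q_B - (144q_B + (3/2)q_B²). Setting ∂π_B/∂q_B = 0: 317 - 5q_B - (q_F) = 0.
Forge's profit: π_F = (461 - Q)q_F - (35q_F + (1/2)q_F²). Setting ∂π_F/∂q_F = 0: 426 - 3q_F - (q_B) = 0.
Rearranging gives the reaction functions q_B = (317 - q_F)/5 and q_F = (426 - q_B)/3.
Substituting one into the other gives q_B = 75/2 and q_F = 259/2.
Total output Q = 167, so price P = 461 - 167 = 294.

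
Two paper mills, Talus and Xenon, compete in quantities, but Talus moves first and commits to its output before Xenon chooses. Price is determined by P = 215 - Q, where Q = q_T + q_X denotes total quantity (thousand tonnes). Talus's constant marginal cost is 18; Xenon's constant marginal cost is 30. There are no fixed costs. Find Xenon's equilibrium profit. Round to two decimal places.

The follower Xenon best-responds to any q_T: π_X = (215 - Q)q_X - 30q_X.
∂π_X/∂q_X = 185 - q_T - 2q_X = 0 gives the reaction function q_X = (185 - q_T)/2.
Talus substitutes q_X(q_T) into its own profit: π_T = q_T(215 - q_T - (185 - q_T)/2) - 18q_T = (245/2 - (1/2)q_T)q_T - 18q_T.
Maximising: ∂π_T/∂q_T = 209/2 - q_T = 0, giving q_T = 209/2.
Then q_X = (185 - 209/2)/2 = 161/4.
Price P = 215 - 579/4 = 281/4.
Xenon's profit: (281/4 - 30)·(161/4) = 1620.0625.

1620.06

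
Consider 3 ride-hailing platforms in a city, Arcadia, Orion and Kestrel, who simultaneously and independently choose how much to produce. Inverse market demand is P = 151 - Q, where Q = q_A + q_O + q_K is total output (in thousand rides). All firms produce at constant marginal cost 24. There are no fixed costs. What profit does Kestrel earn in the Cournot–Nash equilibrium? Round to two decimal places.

1008.06

A representative firm's profit is π_i = q_i(151 - Q) - 24q_i.
First-order condition (treating rivals' output as given): 127 - 2q_i - Σ_{j≠i} q_j = 0.
With identical firms every q_j equals q_i, so Σ_{j≠i} q_j = 2q_i and 127 = 4q_i, giving q_i = 127/4.
Price P = 151 - 381/4 = 223/4.
Kestrel's profit: (223/4 - 24)·(127/4) = 1008.0625.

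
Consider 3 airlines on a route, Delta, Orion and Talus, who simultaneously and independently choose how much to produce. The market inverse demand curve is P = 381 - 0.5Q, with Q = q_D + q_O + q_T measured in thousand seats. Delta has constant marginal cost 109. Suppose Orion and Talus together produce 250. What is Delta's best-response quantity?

147

With rivals' combined output fixed at 250, Delta's profit is π_D = (381 - (1/2)·250 - (1/2)q_D)q_D - (109q_D) = (256 - (1/2)q_D)q_D - (109q_D).
∂π_D/∂q_D = 147 - q_D = 0, so q_D = 147.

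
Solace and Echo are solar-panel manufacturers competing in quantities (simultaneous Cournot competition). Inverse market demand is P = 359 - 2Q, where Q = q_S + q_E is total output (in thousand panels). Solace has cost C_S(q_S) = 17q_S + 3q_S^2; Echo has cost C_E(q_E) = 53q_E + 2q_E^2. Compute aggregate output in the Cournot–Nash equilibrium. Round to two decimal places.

Solace's profit: π_S = (359 - 2Q)q_S - (17q_S + 3q_S²). Setting ∂π_S/∂q_S = 0: 342 - 10q_S - 2(q_E) = 0.
Echo's first-order condition: 306 - 8q_E - 2(q_S) = 0.
Rearranging gives the reaction functions q_S = (342 - 2q_E)/10 and q_E = (306 - 2q_S)/8.
Substituting one into the other gives q_S = 531/19 and q_E = 594/19.
Total output Q = 531/19 + 594/19 = 1125/19.

59.21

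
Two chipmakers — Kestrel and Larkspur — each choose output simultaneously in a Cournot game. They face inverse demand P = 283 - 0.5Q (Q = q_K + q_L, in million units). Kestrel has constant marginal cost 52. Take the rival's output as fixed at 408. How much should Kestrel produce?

With the rival's output fixed at 408, Kestrel's profit is π_K = (283 - (1/2)·408 - (1/2)q_K)q_K - (52q_K) = (79 - (1/2)q_K)q_K - (52q_K).
∂π_K/∂q_K = 27 - q_K = 0, so q_K = 27.

27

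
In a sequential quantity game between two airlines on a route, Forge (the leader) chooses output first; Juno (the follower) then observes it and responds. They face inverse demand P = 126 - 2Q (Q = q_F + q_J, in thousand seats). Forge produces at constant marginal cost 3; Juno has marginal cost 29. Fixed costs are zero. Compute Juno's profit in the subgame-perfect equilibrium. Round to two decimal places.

Solve by backward induction. Given q_F, the follower Juno maximises π_J = (126 - 2q_F - 2q_J)q_J - 29q_J.
Setting the follower's marginal profit to zero, 97 - 2q_F - 4q_J = 0, i.e. q_J = (97 - 2q_F)/4.
Forge substitutes q_J(q_F) into its own profit: π_F = q_F(126 - 2q_F - (97 - 2q_F)/2) - 3q_F = (155/2 - q_F)q_F - 3q_F.
Maximising: ∂π_F/∂q_F = 149/2 - 2q_F = 0, giving q_F = 149/4.
Then q_J = (97 - 2·(149/4))/4 = 45/8.
Price P = 126 - 2·(343/8) = 161/4.
Juno's profit: (161/4 - 29)·(45/8) = 63.2813.

63.28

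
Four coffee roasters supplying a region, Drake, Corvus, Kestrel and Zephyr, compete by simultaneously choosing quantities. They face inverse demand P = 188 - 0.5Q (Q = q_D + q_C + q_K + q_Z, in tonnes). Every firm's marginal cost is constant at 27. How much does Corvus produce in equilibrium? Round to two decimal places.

64.40

Each firm earns π_i = (188 - 0.5Q)q_i - 27q_i.
First-order condition (treating rivals' output as given): 161 - q_i - (1/2)·Σ_{j≠i} q_j = 0.
By symmetry each firm produces the same amount; substituting Σ_{j≠i} q_j = 3q_i yields q_i = 161/(5/2) = 322/5.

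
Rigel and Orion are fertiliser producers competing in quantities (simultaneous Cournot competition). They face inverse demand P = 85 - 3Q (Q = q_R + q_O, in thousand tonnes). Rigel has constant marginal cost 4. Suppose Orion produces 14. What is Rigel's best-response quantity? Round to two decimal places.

With the rival's output fixed at 14, Rigel's profit is π_R = (85 - 3·14 - 3q_R)q_R - (4q_R) = (43 - 3q_R)q_R - (4q_R).
∂π_R/∂q_R = 39 - 6q_R = 0, so q_R = 13/2.

6.50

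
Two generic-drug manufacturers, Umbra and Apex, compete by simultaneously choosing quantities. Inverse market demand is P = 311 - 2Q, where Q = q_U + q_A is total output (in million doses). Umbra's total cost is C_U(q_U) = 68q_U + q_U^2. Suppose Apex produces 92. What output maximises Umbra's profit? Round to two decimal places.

9.83

With the rival's output fixed at 92, Umbra's profit is π_U = (311 - 2·92 - 2q_U)q_U - (68q_U + q_U²) = (127 - 2q_U)q_U - (68q_U + q_U²).
∂π_U/∂q_U = 59 - 6q_U = 0, so q_U = 59/6.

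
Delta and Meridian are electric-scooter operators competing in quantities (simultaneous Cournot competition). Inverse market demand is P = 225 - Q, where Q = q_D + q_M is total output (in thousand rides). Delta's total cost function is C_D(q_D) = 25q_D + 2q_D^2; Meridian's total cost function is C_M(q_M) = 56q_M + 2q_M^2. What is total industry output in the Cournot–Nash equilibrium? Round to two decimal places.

52.71

Delta's profit: π_D = (225 - Q)q_D - (25q_D + 2q_D²). Setting ∂π_D/∂q_D = 0: 200 - 6q_D - (q_M) = 0.
Meridian's first-order condition: 169 - 6q_M - (q_D) = 0.
So q_D = (200 - q_M)/6 and q_M = (169 - q_D)/6.
Solving the pair: q_D = 1031/35, q_M = 814/35.
Total output Q = 1031/35 + 814/35 = 369/7.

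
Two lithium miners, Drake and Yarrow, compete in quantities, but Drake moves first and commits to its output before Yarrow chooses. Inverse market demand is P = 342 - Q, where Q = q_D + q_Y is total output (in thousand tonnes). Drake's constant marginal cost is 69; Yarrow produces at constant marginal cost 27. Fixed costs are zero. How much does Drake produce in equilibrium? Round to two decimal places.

Solve by backward induction. Given q_D, the follower Yarrow maximises π_Y = (342 - q_D - q_Y)q_Y - 27q_Y.
∂π_Y/∂q_Y = 315 - q_D - 2q_Y = 0 gives the reaction function q_Y = (315 - q_D)/2.
The leader anticipates this reaction. Substituting into P = 342 - Q gives P = 369/2 - (1/2)q_D, so π_D = (369/2 - (1/2)q_D)q_D - 69q_D.
Leader FOC: 231/2 - q_D = 0, so q_D = 231/2.
Then q_Y = (315 - 231/2)/2 = 399/4.

115.50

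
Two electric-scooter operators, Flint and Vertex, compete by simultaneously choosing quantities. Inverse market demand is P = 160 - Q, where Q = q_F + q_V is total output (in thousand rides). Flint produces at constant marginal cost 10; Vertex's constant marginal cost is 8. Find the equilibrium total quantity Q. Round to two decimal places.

100.67

Flint's profit: π_F = (160 - Q)q_F - (10q_F). Setting ∂π_F/∂q_F = 0: 150 - 2q_F - (q_V) = 0.
Vertex's first-order condition: 152 - 2q_V - (q_F) = 0.
So q_F = (150 - q_V)/2 and q_V = (152 - q_F)/2.
Substituting one into the other gives q_F = 148/3 and q_V = 154/3.
Total output Q = 148/3 + 154/3 = 302/3.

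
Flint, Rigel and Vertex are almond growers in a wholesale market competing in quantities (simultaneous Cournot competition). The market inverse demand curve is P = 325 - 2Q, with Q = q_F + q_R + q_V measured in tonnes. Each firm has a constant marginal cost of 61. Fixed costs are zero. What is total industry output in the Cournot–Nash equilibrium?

Each firm earns π_i = (325 - 2Q)q_i - 61q_i.
Setting ∂π_i/∂q_i = 0 with rivals' quantities fixed: 264 - 4q_i - 2·Σ_{j≠i} q_j = 0.
By symmetry each firm produces the same amount; substituting Σ_{j≠i} q_j = 2q_i yields q_i = 264/8 = 33.
Total output Q = 33 + 33 + 33 = 99.

99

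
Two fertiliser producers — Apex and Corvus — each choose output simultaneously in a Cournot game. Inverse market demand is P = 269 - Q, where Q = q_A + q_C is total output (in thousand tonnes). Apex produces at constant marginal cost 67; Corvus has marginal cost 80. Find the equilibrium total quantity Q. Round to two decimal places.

Apex's profit: π_A = (269 - Q)q_A - (67q_A). Setting ∂π_A/∂q_A = 0: 202 - 2q_A - (q_C) = 0.
Corvus's first-order condition: 189 - 2q_C - (q_A) = 0.
So q_A = (202 - q_C)/2 and q_C = (189 - q_A)/2.
Solving the pair: q_A = 215/3, q_C = 176/3.
Total output Q = 215/3 + 176/3 = 391/3.

130.33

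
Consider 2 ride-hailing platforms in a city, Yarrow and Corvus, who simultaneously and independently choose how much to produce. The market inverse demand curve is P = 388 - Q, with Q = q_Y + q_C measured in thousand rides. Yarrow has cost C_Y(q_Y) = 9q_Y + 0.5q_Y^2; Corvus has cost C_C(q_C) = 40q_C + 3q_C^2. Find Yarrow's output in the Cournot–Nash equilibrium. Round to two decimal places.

Yarrow's profit: π_Y = (388 - Q)q_Y - (9q_Y + (1/2)q_Y²). Setting ∂π_Y/∂q_Y = 0: 379 - 3q_Y - (q_C) = 0.
Corvus's profit: π_C = (388 - Q)q_C - (40q_C + 3q_C²). Setting ∂π_C/∂q_C = 0: 348 - 8q_C - (q_Y) = 0.
Rearranging gives the reaction functions q_Y = (379 - q_C)/3 and q_C = (348 - q_Y)/8.
Solving the pair: q_Y = 116.6957, q_C = 665/23.

116.70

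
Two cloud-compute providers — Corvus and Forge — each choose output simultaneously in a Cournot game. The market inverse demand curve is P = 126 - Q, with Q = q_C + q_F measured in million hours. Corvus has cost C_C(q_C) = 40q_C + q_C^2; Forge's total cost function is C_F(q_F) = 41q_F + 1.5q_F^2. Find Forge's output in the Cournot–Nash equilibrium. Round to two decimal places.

13.37

Corvus's profit: π_C = (126 - Q)q_C - (40q_C + q_C²). Setting ∂π_C/∂q_C = 0: 86 - 4q_C - (q_F) = 0.
Forge's profit: π_F = (126 - Q)q_F - (41q_F + (3/2)q_F²). Setting ∂π_F/∂q_F = 0: 85 - 5q_F - (q_C) = 0.
Rearranging gives the reaction functions q_C = (86 - q_F)/4 and q_F = (85 - q_C)/5.
Substituting one into the other gives q_C = 345/19 and q_F = 254/19.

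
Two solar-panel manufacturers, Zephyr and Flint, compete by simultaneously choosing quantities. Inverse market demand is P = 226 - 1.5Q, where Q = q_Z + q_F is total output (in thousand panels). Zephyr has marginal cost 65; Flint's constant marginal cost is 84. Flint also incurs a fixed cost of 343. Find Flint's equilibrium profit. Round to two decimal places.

Zephyr's profit: π_Z = (226 - 1.5Q)q_Z - (65q_Z). Setting ∂π_Z/∂q_Z = 0: 161 - 3q_Z - (3/2)(q_F) = 0.
Flint's profit: π_F = (226 - 1.5Q)q_F - (84q_F). Setting ∂π_F/∂q_F = 0: 142 - 3q_F - (3/2)(q_Z) = 0.
Rearranging gives the reaction functions q_Z = (161 - (3/2)q_F)/3 and q_F = (142 - (3/2)q_Z)/3.
Substituting one into the other gives q_Z = 40 and q_F = 82/3.
Price P = 226 - (3/2)·(202/3) = 125.
Flint's profit: (125 - 84)·(82/3) - 343 = 777.6667.

777.67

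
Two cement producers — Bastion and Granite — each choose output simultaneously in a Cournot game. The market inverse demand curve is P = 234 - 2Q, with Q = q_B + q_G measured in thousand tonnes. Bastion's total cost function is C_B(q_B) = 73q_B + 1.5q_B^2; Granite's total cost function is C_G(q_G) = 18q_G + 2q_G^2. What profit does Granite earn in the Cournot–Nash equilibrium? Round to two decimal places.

Bastion's profit: π_B = (234 - 2Q)q_B - (73q_B + (3/2)q_B²). Setting ∂π_B/∂q_B = 0: 161 - 7q_B - 2(q_G) = 0.
Granite's first-order condition: 216 - 8q_G - 2(q_B) = 0.
Rearranging gives the reaction functions q_B = (161 - 2q_G)/7 and q_G = (216 - 2q_B)/8.
Substituting one into the other gives q_B = 214/13 and q_G = 595/26.
Price P = 234 - 2·(1023/26) = 155.3077.
Granite's profit: 155.3077·(595/26) - 18·(595/26) - 2(595/26)² = 2094.8225.

2094.82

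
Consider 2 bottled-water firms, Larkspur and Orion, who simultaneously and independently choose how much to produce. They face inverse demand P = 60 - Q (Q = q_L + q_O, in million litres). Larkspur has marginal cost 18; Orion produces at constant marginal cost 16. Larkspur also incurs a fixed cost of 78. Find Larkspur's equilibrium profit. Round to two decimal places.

99.78

Larkspur's profit: π_L = (60 - Q)q_L - (18q_L). Setting ∂π_L/∂q_L = 0: 42 - 2q_L - (q_O) = 0.
Orion's first-order condition: 44 - 2q_O - (q_L) = 0.
Best responses: q_L = (42 - q_O)/2, q_O = (44 - q_L)/2.
Solving the pair: q_L = 40/3, q_O = 46/3.
Price P = 60 - 86/3 = 94/3.
Larkspur's profit: (94/3 - 18)·(40/3) - 78 = 898/9.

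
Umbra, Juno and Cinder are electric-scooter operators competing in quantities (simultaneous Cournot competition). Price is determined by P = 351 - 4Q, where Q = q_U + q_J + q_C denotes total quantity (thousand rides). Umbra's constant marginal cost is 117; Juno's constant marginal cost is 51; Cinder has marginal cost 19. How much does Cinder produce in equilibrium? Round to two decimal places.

Umbra's profit: π_U = (351 - 4Q)q_U - (117q_U). Setting ∂π_U/∂q_U = 0: 234 - 8q_U - 4(q_J + q_C) = 0.
Juno's profit: π_J = (351 - 4Q)q_J - (51q_J). Setting ∂π_J/∂q_J = 0: 300 - 8q_J - 4(q_U + q_C) = 0.
Cinder's profit: π_C = (351 - 4Q)q_C - (19q_C). Setting ∂π_C/∂q_C = 0: 332 - 8q_C - 4(q_U + q_J) = 0.
Summing all 3 equations gives 866 − 16Q = 0, hence Q = 433/8.
Back-substituting: q_U = (234 − 433/2)/4 = 35/8, q_J = (300 − 433/2)/4 = 167/8, q_C = (332 − 433/2)/4 = 231/8.

28.88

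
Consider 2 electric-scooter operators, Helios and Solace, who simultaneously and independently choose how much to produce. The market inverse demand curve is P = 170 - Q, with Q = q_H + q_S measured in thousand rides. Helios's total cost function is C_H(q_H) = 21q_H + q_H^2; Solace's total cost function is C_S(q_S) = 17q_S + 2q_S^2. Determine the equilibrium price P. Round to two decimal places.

Helios's profit: π_H = (170 - Q)q_H - (21q_H + q_H²). Setting ∂π_H/∂q_H = 0: 149 - 4q_H - (q_S) = 0.
Solace's profit: π_S = (170 - Q)q_S - (17q_S + 2q_S²). Setting ∂π_S/∂q_S = 0: 153 - 6q_S - (q_H) = 0.
Best responses: q_H = (149 - q_S)/4, q_S = (153 - q_H)/6.
Solving the pair: q_H = 741/23, q_S = 463/23.
Total output Q = 1204/23, so price P = 170 - 1204/23 = 117.6522.

117.65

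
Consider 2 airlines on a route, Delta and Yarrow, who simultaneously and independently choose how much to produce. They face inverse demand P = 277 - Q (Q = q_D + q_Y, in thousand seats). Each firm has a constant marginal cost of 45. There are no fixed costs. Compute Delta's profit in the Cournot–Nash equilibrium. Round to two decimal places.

A representative firm's profit is π_i = q_i(277 - Q) - 45q_i.
Setting ∂π_i/∂q_i = 0 with rivals' quantities fixed: 232 - 2q_i - q_j = 0.
By symmetry each firm produces the same amount; substituting q_j = q_i yields q_i = 232/3.
Price P = 277 - 464/3 = 367/3.
Delta's profit: (367/3 - 45)·(232/3) = 5980.4444.

5980.44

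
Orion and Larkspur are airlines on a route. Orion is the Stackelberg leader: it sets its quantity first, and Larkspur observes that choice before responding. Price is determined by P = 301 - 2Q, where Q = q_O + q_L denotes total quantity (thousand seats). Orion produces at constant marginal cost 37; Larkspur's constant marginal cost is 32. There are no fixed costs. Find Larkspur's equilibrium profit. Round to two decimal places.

2432.53

Solve by backward induction. Given q_O, the follower Larkspur maximises π_L = (301 - 2q_O - 2q_L)q_L - 32q_L.
Setting the follower's marginal profit to zero, 269 - 2q_O - 4q_L = 0, i.e. q_L = (269 - 2q_O)/4.
The leader anticipates this reaction. Substituting into P = 301 - 2Q gives P = 333/2 - q_O, so π_O = (333/2 - q_O)q_O - 37q_O.
Leader FOC: 259/2 - 2q_O = 0, so q_O = 259/4.
Then q_L = (269 - 2·(259/4))/4 = 279/8.
Price P = 301 - 2·(797/8) = 407/4.
Larkspur's profit: (407/4 - 32)·(279/8) = 2432.5313.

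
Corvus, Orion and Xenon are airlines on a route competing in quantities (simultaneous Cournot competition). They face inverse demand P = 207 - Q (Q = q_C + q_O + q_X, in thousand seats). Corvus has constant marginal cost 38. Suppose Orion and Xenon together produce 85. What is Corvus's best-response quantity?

With rivals' combined output fixed at 85, Corvus's profit is π_C = (207 - 85 - q_C)q_C - (38q_C) = (122 - q_C)q_C - (38q_C).
∂π_C/∂q_C = 84 - 2q_C = 0, so q_C = 42.

42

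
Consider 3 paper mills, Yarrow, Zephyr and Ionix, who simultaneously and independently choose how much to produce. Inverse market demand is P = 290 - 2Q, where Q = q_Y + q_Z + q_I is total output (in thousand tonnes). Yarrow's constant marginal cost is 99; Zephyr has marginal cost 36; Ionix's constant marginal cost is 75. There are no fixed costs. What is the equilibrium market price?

Yarrow's profit: π_Y = (290 - 2Q)q_Y - (99q_Y). Setting ∂π_Y/∂q_Y = 0: 191 - 4q_Y - 2(q_Z + q_I) = 0.
Zephyr's profit: π_Z = (290 - 2Q)q_Z - (36q_Z). Setting ∂π_Z/∂q_Z = 0: 254 - 4q_Z - 2(q_Y + q_I) = 0.
Ionix's first-order condition: 215 - 4q_I - 2(q_Y + q_Z) = 0.
Adding the 3 conditions: 660 − 4Q − 4Q = 0, i.e. Q = 165/2.
Back-substituting: q_Y = (191 − 165)/2 = 13, q_Z = (254 − 165)/2 = 89/2, q_I = (215 − 165)/2 = 25.
Total output Q = 165/2, so price P = 290 - 2·(165/2) = 125.

125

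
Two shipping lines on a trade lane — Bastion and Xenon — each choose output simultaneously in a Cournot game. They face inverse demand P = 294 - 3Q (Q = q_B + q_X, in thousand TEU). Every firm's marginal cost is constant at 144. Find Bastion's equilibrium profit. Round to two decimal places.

Each firm earns π_i = (294 - 3Q)q_i - 144q_i.
First-order condition (treating rivals' output as given): 150 - 6q_i - 3q_j = 0.
With identical firms every q_j equals q_i, so q_j = q_i and 150 = 9q_i, giving q_i = 50/3.
Price P = 294 - 3·(100/3) = 194.
Bastion's profit: (194 - 144)·(50/3) = 833.3333.

833.33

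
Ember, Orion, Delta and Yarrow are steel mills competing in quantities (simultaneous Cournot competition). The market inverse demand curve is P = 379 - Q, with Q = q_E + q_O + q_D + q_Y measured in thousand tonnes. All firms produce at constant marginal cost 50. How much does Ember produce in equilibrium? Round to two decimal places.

65.80

Each firm earns π_i = (379 - Q)q_i - 50q_i.
Setting ∂π_i/∂q_i = 0 with rivals' quantities fixed: 329 - 2q_i - Σ_{j≠i} q_j = 0.
With identical firms every q_j equals q_i, so Σ_{j≠i} q_j = 3q_i and 329 = 5q_i, giving q_i = 329/5.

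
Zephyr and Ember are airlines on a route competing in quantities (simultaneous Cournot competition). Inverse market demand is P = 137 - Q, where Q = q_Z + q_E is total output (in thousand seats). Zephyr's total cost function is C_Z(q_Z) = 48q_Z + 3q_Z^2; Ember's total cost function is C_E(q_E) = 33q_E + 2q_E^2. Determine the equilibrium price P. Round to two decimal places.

Zephyr's profit: π_Z = (137 - Q)q_Z - (48q_Z + 3q_Z²). Setting ∂π_Z/∂q_Z = 0: 89 - 8q_Z - (q_E) = 0.
Ember's first-order condition: 104 - 6q_E - (q_Z) = 0.
Best responses: q_Z = (89 - q_E)/8, q_E = (104 - q_Z)/6.
Solving the pair: q_Z = 430/47, q_E = 743/47.
Total output Q = 1173/47, so price P = 137 - 1173/47 = 112.0426.

112.04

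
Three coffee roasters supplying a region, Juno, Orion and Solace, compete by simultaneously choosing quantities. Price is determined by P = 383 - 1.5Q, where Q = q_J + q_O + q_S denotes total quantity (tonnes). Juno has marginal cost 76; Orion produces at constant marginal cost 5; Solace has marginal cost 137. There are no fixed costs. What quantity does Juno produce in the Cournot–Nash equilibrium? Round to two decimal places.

49.50

Juno's profit: π_J = (383 - 1.5Q)q_J - (76q_J). Setting ∂π_J/∂q_J = 0: 307 - 3q_J - (3/2)(q_O + q_S) = 0.
Orion's profit: π_O = (383 - 1.5Q)q_O - (5q_O). Setting ∂π_O/∂q_O = 0: 378 - 3q_O - (3/2)(q_J + q_S) = 0.
Solace's profit: π_S = (383 - 1.5Q)q_S - (137q_S). Setting ∂π_S/∂q_S = 0: 246 - 3q_S - (3/2)(q_J + q_O) = 0.
Adding the 3 conditions: 931 − 3Q − 3Q = 0, i.e. Q = 931/6.
Back-substituting: q_J = (307 − 931/4)/(3/2) = 99/2, q_O = (378 − 931/4)/(3/2) = 581/6, q_S = (246 − 931/4)/(3/2) = 53/6.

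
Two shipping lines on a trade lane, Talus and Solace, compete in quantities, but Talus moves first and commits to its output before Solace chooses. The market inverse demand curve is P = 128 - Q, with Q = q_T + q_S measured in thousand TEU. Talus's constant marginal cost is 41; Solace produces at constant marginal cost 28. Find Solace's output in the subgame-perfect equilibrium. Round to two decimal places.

31.50

Solve by backward induction. Given q_T, the follower Solace maximises π_S = (128 - q_T - q_S)q_S - 28q_S.
Follower FOC: 100 - q_T - 2q_S = 0, so q_S(q_T) = (100 - q_T)/2.
The leader anticipates this reaction. Substituting into P = 128 - Q gives P = 78 - (1/2)q_T, so π_T = (78 - (1/2)q_T)q_T - 41q_T.
Maximising: ∂π_T/∂q_T = 37 - q_T = 0, giving q_T = 37.
Then q_S = (100 - 37)/2 = 63/2.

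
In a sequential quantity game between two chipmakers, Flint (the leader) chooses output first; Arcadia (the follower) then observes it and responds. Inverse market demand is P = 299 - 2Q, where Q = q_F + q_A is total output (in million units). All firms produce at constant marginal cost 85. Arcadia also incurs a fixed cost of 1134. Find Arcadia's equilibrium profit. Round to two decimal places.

Solve by backward induction. Given q_F, the follower Arcadia maximises π_A = (299 - 2q_F - 2q_A)q_A - 85q_A.
Follower FOC: 214 - 2q_F - 4q_A = 0, so q_A(q_F) = (214 - 2q_F)/4.
The leader anticipates this reaction. Substituting into P = 299 - 2Q gives P = 192 - q_F, so π_F = (192 - q_F)q_F - 85q_F.
Leader FOC: 107 - 2q_F = 0, so q_F = 107/2.
Then q_A = (214 - 2·(107/2))/4 = 107/4.
Price P = 299 - 2·(321/4) = 277/2.
Arcadia's profit: (277/2 - 85)·(107/4) - 1134 = 297.1250.

297.13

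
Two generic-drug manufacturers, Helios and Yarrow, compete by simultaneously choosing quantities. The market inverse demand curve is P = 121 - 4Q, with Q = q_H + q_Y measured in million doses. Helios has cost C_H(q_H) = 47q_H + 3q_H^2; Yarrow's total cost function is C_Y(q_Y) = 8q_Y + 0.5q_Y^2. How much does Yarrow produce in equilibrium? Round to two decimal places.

11.69

Helios's profit: π_H = (121 - 4Q)q_H - (47q_H + 3q_H²). Setting ∂π_H/∂q_H = 0: 74 - 14q_H - 4(q_Y) = 0.
Yarrow's first-order condition: 113 - 9q_Y - 4(q_H) = 0.
Rearranging gives the reaction functions q_H = (74 - 4q_Y)/14 and q_Y = (113 - 4q_H)/9.
Solving the pair: q_H = 107/55, q_Y = 643/55.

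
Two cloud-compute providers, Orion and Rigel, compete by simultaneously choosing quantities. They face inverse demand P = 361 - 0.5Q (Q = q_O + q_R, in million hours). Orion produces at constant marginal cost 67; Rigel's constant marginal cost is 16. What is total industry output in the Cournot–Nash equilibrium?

Orion's profit: π_O = (361 - 0.5Q)q_O - (67q_O). Setting ∂π_O/∂q_O = 0: 294 - q_O - (1/2)(q_R) = 0.
Rigel's profit: π_R = (361 - 0.5Q)q_R - (16q_R). Setting ∂π_R/∂q_R = 0: 345 - q_R - (1/2)(q_O) = 0.
Best responses: q_O = (294 - (1/2)q_R), q_R = (345 - (1/2)q_O).
Substituting one into the other gives q_O = 162 and q_R = 264.
Total output Q = 162 + 264 = 426.

426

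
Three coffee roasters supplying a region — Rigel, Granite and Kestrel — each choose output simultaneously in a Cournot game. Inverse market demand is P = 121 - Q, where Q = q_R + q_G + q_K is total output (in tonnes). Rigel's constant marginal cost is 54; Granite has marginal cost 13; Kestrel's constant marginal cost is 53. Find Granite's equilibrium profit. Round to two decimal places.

Rigel's profit: π_R = (121 - Q)q_R - (54q_R). Setting ∂π_R/∂q_R = 0: 67 - 2q_R - (q_G + q_K) = 0.
Granite's profit: π_G = (121 - Q)q_G - (13q_G). Setting ∂π_G/∂q_G = 0: 108 - 2q_G - (q_R + q_K) = 0.
Kestrel's profit: π_K = (121 - Q)q_K - (53q_K). Setting ∂π_K/∂q_K = 0: 68 - 2q_K - (q_R + q_G) = 0.
Adding the 3 first-order conditions: 243 − 4Q = 0, so Q = 243/4.
Back-substituting: q_R = (67 − 243/4) = 25/4, q_G = (108 − 243/4) = 189/4, q_K = (68 − 243/4) = 29/4.
Price P = 121 - 243/4 = 241/4.
Granite's profit: (241/4 - 13)·(189/4) = 2232.5625.

2232.56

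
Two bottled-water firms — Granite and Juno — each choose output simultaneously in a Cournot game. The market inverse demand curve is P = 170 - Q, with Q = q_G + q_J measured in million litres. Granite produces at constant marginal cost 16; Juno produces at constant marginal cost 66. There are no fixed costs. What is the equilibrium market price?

84

Granite's profit: π_G = (170 - Q)q_G - (16q_G). Setting ∂π_G/∂q_G = 0: 154 - 2q_G - (q_J) = 0.
Juno's profit: π_J = (170 - Q)q_J - (66q_J). Setting ∂π_J/∂q_J = 0: 104 - 2q_J - (q_G) = 0.
Best responses: q_G = (154 - q_J)/2, q_J = (104 - q_G)/2.
Solving the pair: q_G = 68, q_J = 18.
Total output Q = 86, so price P = 170 - 86 = 84.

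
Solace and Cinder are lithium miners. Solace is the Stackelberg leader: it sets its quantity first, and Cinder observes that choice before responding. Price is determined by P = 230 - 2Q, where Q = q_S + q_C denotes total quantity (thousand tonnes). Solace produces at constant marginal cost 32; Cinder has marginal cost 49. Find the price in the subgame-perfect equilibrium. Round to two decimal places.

The follower Cinder best-responds to any q_S: π_C = (230 - 2Q)q_C - 49q_C.
Setting the follower's marginal profit to zero, 181 - 2q_S - 4q_C = 0, i.e. q_C = (181 - 2q_S)/4.
Solace substitutes q_C(q_S) into its own profit: π_S = q_S(230 - 2q_S - (181 - 2q_S)/2) - 32q_S = (279/2 - q_S)q_S - 32q_S.
The leader's first-order condition 215/2 - 2q_S = 0 yields q_S = 215/4.
Then q_C = (181 - 2·(215/4))/4 = 147/8.
Total output Q = 577/8, so price P = 230 - 2·(577/8) = 343/4.

85.75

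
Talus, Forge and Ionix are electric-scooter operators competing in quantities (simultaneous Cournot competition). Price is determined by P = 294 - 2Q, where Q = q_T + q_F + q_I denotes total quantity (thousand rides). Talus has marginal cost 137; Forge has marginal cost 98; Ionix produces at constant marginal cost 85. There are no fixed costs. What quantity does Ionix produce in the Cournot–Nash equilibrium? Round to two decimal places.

34.25

Talus's profit: π_T = (294 - 2Q)q_T - (137q_T). Setting ∂π_T/∂q_T = 0: 157 - 4q_T - 2(q_F + q_I) = 0.
Forge's profit: π_F = (294 - 2Q)q_F - (98q_F). Setting ∂π_F/∂q_F = 0: 196 - 4q_F - 2(q_T + q_I) = 0.
Ionix's first-order condition: 209 - 4q_I - 2(q_T + q_F) = 0.
Adding the 3 conditions: 562 − 4Q − 4Q = 0, i.e. Q = 281/4.
Back-substituting: q_T = (157 − 281/2)/2 = 33/4, q_F = (196 − 281/2)/2 = 111/4, q_I = (209 − 281/2)/2 = 137/4.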